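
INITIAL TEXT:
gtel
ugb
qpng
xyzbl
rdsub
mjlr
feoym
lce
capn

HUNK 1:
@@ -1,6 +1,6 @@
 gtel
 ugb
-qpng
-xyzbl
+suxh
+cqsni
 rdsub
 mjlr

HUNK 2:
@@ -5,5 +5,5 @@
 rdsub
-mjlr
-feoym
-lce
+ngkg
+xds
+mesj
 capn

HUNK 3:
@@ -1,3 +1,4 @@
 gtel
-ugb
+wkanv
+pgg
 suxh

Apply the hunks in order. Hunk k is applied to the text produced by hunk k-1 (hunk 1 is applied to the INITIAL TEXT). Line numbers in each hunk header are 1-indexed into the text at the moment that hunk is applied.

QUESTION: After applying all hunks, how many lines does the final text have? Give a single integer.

Hunk 1: at line 1 remove [qpng,xyzbl] add [suxh,cqsni] -> 9 lines: gtel ugb suxh cqsni rdsub mjlr feoym lce capn
Hunk 2: at line 5 remove [mjlr,feoym,lce] add [ngkg,xds,mesj] -> 9 lines: gtel ugb suxh cqsni rdsub ngkg xds mesj capn
Hunk 3: at line 1 remove [ugb] add [wkanv,pgg] -> 10 lines: gtel wkanv pgg suxh cqsni rdsub ngkg xds mesj capn
Final line count: 10

Answer: 10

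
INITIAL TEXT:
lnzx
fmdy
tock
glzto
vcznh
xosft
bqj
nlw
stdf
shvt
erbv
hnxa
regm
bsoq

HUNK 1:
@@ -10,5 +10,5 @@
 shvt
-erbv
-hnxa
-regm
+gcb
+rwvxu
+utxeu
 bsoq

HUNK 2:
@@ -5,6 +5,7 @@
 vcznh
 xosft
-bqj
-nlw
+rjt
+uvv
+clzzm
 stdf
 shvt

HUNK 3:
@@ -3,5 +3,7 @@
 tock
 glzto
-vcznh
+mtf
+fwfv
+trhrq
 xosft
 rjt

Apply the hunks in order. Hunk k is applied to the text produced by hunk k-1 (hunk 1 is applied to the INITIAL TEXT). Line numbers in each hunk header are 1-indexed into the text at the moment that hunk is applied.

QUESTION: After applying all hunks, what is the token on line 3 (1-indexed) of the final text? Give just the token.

Hunk 1: at line 10 remove [erbv,hnxa,regm] add [gcb,rwvxu,utxeu] -> 14 lines: lnzx fmdy tock glzto vcznh xosft bqj nlw stdf shvt gcb rwvxu utxeu bsoq
Hunk 2: at line 5 remove [bqj,nlw] add [rjt,uvv,clzzm] -> 15 lines: lnzx fmdy tock glzto vcznh xosft rjt uvv clzzm stdf shvt gcb rwvxu utxeu bsoq
Hunk 3: at line 3 remove [vcznh] add [mtf,fwfv,trhrq] -> 17 lines: lnzx fmdy tock glzto mtf fwfv trhrq xosft rjt uvv clzzm stdf shvt gcb rwvxu utxeu bsoq
Final line 3: tock

Answer: tock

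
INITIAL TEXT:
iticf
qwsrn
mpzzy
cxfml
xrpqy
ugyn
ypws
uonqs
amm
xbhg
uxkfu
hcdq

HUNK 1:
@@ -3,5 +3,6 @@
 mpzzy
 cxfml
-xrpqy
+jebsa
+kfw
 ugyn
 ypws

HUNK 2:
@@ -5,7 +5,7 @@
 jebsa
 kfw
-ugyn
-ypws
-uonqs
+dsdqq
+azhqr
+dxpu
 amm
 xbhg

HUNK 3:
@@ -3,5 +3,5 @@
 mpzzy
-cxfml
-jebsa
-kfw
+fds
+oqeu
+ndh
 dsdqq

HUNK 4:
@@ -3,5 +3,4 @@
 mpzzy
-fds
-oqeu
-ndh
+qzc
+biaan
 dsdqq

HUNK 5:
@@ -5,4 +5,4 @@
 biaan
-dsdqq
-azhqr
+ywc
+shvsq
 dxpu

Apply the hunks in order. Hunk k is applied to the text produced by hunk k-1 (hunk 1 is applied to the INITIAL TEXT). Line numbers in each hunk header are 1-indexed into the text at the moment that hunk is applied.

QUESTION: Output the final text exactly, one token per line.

Hunk 1: at line 3 remove [xrpqy] add [jebsa,kfw] -> 13 lines: iticf qwsrn mpzzy cxfml jebsa kfw ugyn ypws uonqs amm xbhg uxkfu hcdq
Hunk 2: at line 5 remove [ugyn,ypws,uonqs] add [dsdqq,azhqr,dxpu] -> 13 lines: iticf qwsrn mpzzy cxfml jebsa kfw dsdqq azhqr dxpu amm xbhg uxkfu hcdq
Hunk 3: at line 3 remove [cxfml,jebsa,kfw] add [fds,oqeu,ndh] -> 13 lines: iticf qwsrn mpzzy fds oqeu ndh dsdqq azhqr dxpu amm xbhg uxkfu hcdq
Hunk 4: at line 3 remove [fds,oqeu,ndh] add [qzc,biaan] -> 12 lines: iticf qwsrn mpzzy qzc biaan dsdqq azhqr dxpu amm xbhg uxkfu hcdq
Hunk 5: at line 5 remove [dsdqq,azhqr] add [ywc,shvsq] -> 12 lines: iticf qwsrn mpzzy qzc biaan ywc shvsq dxpu amm xbhg uxkfu hcdq

Answer: iticf
qwsrn
mpzzy
qzc
biaan
ywc
shvsq
dxpu
amm
xbhg
uxkfu
hcdq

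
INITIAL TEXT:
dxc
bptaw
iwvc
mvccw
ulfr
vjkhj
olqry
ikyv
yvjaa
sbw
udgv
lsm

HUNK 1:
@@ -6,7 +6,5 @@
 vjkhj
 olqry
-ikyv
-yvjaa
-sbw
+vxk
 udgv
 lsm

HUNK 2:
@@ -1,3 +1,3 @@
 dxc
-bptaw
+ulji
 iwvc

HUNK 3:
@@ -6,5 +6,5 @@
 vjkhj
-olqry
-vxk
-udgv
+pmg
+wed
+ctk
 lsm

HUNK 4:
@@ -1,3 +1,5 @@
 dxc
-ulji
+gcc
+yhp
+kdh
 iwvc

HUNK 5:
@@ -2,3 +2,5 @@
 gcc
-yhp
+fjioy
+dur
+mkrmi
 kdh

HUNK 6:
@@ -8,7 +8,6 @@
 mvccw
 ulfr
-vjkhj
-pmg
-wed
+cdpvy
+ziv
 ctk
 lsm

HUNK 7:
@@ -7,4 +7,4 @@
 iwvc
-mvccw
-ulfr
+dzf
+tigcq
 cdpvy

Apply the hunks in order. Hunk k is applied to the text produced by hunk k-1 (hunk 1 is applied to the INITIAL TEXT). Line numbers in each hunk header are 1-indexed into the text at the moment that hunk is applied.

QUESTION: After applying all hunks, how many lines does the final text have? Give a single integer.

Answer: 13

Derivation:
Hunk 1: at line 6 remove [ikyv,yvjaa,sbw] add [vxk] -> 10 lines: dxc bptaw iwvc mvccw ulfr vjkhj olqry vxk udgv lsm
Hunk 2: at line 1 remove [bptaw] add [ulji] -> 10 lines: dxc ulji iwvc mvccw ulfr vjkhj olqry vxk udgv lsm
Hunk 3: at line 6 remove [olqry,vxk,udgv] add [pmg,wed,ctk] -> 10 lines: dxc ulji iwvc mvccw ulfr vjkhj pmg wed ctk lsm
Hunk 4: at line 1 remove [ulji] add [gcc,yhp,kdh] -> 12 lines: dxc gcc yhp kdh iwvc mvccw ulfr vjkhj pmg wed ctk lsm
Hunk 5: at line 2 remove [yhp] add [fjioy,dur,mkrmi] -> 14 lines: dxc gcc fjioy dur mkrmi kdh iwvc mvccw ulfr vjkhj pmg wed ctk lsm
Hunk 6: at line 8 remove [vjkhj,pmg,wed] add [cdpvy,ziv] -> 13 lines: dxc gcc fjioy dur mkrmi kdh iwvc mvccw ulfr cdpvy ziv ctk lsm
Hunk 7: at line 7 remove [mvccw,ulfr] add [dzf,tigcq] -> 13 lines: dxc gcc fjioy dur mkrmi kdh iwvc dzf tigcq cdpvy ziv ctk lsm
Final line count: 13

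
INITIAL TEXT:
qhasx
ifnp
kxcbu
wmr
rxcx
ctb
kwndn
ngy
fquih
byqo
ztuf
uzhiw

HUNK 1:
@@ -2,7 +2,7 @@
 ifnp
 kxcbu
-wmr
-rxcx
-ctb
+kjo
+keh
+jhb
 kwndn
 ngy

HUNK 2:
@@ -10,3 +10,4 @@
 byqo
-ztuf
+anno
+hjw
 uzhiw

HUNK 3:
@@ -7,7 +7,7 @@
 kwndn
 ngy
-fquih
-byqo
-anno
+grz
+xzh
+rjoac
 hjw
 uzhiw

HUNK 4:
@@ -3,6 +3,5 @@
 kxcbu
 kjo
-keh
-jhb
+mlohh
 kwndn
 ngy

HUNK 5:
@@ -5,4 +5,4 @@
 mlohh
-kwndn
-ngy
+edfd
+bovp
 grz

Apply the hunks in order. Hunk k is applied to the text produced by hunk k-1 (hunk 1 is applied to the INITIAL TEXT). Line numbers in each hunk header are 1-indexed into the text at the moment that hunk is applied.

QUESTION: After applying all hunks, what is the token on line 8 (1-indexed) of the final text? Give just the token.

Answer: grz

Derivation:
Hunk 1: at line 2 remove [wmr,rxcx,ctb] add [kjo,keh,jhb] -> 12 lines: qhasx ifnp kxcbu kjo keh jhb kwndn ngy fquih byqo ztuf uzhiw
Hunk 2: at line 10 remove [ztuf] add [anno,hjw] -> 13 lines: qhasx ifnp kxcbu kjo keh jhb kwndn ngy fquih byqo anno hjw uzhiw
Hunk 3: at line 7 remove [fquih,byqo,anno] add [grz,xzh,rjoac] -> 13 lines: qhasx ifnp kxcbu kjo keh jhb kwndn ngy grz xzh rjoac hjw uzhiw
Hunk 4: at line 3 remove [keh,jhb] add [mlohh] -> 12 lines: qhasx ifnp kxcbu kjo mlohh kwndn ngy grz xzh rjoac hjw uzhiw
Hunk 5: at line 5 remove [kwndn,ngy] add [edfd,bovp] -> 12 lines: qhasx ifnp kxcbu kjo mlohh edfd bovp grz xzh rjoac hjw uzhiw
Final line 8: grz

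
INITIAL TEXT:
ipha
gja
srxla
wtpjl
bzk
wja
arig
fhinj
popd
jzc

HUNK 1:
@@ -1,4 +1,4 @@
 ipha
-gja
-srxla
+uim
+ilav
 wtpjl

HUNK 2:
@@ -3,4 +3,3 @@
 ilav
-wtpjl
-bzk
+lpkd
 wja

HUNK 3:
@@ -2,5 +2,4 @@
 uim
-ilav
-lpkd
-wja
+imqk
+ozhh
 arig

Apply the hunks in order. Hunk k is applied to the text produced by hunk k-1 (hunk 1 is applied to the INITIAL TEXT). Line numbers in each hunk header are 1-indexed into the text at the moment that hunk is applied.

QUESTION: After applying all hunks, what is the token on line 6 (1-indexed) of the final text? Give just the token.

Hunk 1: at line 1 remove [gja,srxla] add [uim,ilav] -> 10 lines: ipha uim ilav wtpjl bzk wja arig fhinj popd jzc
Hunk 2: at line 3 remove [wtpjl,bzk] add [lpkd] -> 9 lines: ipha uim ilav lpkd wja arig fhinj popd jzc
Hunk 3: at line 2 remove [ilav,lpkd,wja] add [imqk,ozhh] -> 8 lines: ipha uim imqk ozhh arig fhinj popd jzc
Final line 6: fhinj

Answer: fhinj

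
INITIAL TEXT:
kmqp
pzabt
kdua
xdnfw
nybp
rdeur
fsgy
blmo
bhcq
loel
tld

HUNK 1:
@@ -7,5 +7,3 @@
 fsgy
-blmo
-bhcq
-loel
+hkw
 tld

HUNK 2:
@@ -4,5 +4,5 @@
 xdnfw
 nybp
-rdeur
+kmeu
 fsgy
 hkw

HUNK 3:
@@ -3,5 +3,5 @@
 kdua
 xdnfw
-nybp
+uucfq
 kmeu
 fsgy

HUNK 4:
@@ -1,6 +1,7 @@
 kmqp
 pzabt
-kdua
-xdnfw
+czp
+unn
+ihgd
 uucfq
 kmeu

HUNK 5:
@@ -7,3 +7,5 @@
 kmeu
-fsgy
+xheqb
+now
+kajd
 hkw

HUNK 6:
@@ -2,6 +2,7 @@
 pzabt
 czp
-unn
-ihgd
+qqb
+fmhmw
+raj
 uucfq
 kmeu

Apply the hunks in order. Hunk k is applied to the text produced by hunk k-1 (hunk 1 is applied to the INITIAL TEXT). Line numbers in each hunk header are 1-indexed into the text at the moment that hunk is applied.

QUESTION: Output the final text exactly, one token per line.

Answer: kmqp
pzabt
czp
qqb
fmhmw
raj
uucfq
kmeu
xheqb
now
kajd
hkw
tld

Derivation:
Hunk 1: at line 7 remove [blmo,bhcq,loel] add [hkw] -> 9 lines: kmqp pzabt kdua xdnfw nybp rdeur fsgy hkw tld
Hunk 2: at line 4 remove [rdeur] add [kmeu] -> 9 lines: kmqp pzabt kdua xdnfw nybp kmeu fsgy hkw tld
Hunk 3: at line 3 remove [nybp] add [uucfq] -> 9 lines: kmqp pzabt kdua xdnfw uucfq kmeu fsgy hkw tld
Hunk 4: at line 1 remove [kdua,xdnfw] add [czp,unn,ihgd] -> 10 lines: kmqp pzabt czp unn ihgd uucfq kmeu fsgy hkw tld
Hunk 5: at line 7 remove [fsgy] add [xheqb,now,kajd] -> 12 lines: kmqp pzabt czp unn ihgd uucfq kmeu xheqb now kajd hkw tld
Hunk 6: at line 2 remove [unn,ihgd] add [qqb,fmhmw,raj] -> 13 lines: kmqp pzabt czp qqb fmhmw raj uucfq kmeu xheqb now kajd hkw tld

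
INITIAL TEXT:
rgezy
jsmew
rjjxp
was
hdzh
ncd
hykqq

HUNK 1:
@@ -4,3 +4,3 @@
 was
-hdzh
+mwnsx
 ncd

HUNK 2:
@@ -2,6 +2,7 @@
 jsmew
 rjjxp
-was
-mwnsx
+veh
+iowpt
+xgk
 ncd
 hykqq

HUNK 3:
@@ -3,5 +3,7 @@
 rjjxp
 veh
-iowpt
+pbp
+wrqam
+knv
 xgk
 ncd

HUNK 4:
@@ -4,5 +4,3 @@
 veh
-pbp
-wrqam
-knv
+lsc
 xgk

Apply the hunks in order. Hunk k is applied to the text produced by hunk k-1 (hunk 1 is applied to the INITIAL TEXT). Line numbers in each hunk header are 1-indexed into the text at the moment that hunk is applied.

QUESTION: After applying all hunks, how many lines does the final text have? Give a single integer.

Answer: 8

Derivation:
Hunk 1: at line 4 remove [hdzh] add [mwnsx] -> 7 lines: rgezy jsmew rjjxp was mwnsx ncd hykqq
Hunk 2: at line 2 remove [was,mwnsx] add [veh,iowpt,xgk] -> 8 lines: rgezy jsmew rjjxp veh iowpt xgk ncd hykqq
Hunk 3: at line 3 remove [iowpt] add [pbp,wrqam,knv] -> 10 lines: rgezy jsmew rjjxp veh pbp wrqam knv xgk ncd hykqq
Hunk 4: at line 4 remove [pbp,wrqam,knv] add [lsc] -> 8 lines: rgezy jsmew rjjxp veh lsc xgk ncd hykqq
Final line count: 8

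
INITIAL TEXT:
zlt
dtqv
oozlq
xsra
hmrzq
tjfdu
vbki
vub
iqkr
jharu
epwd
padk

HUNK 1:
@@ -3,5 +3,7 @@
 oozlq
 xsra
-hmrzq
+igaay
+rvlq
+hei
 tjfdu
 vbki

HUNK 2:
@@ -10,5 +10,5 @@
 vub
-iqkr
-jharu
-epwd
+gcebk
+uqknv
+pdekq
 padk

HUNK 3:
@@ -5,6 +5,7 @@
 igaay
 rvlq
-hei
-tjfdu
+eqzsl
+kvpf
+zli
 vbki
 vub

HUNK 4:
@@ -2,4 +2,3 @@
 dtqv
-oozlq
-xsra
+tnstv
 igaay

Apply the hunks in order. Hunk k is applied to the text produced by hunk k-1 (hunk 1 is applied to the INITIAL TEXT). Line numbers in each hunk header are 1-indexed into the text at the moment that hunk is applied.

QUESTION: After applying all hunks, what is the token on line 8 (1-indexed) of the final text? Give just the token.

Answer: zli

Derivation:
Hunk 1: at line 3 remove [hmrzq] add [igaay,rvlq,hei] -> 14 lines: zlt dtqv oozlq xsra igaay rvlq hei tjfdu vbki vub iqkr jharu epwd padk
Hunk 2: at line 10 remove [iqkr,jharu,epwd] add [gcebk,uqknv,pdekq] -> 14 lines: zlt dtqv oozlq xsra igaay rvlq hei tjfdu vbki vub gcebk uqknv pdekq padk
Hunk 3: at line 5 remove [hei,tjfdu] add [eqzsl,kvpf,zli] -> 15 lines: zlt dtqv oozlq xsra igaay rvlq eqzsl kvpf zli vbki vub gcebk uqknv pdekq padk
Hunk 4: at line 2 remove [oozlq,xsra] add [tnstv] -> 14 lines: zlt dtqv tnstv igaay rvlq eqzsl kvpf zli vbki vub gcebk uqknv pdekq padk
Final line 8: zli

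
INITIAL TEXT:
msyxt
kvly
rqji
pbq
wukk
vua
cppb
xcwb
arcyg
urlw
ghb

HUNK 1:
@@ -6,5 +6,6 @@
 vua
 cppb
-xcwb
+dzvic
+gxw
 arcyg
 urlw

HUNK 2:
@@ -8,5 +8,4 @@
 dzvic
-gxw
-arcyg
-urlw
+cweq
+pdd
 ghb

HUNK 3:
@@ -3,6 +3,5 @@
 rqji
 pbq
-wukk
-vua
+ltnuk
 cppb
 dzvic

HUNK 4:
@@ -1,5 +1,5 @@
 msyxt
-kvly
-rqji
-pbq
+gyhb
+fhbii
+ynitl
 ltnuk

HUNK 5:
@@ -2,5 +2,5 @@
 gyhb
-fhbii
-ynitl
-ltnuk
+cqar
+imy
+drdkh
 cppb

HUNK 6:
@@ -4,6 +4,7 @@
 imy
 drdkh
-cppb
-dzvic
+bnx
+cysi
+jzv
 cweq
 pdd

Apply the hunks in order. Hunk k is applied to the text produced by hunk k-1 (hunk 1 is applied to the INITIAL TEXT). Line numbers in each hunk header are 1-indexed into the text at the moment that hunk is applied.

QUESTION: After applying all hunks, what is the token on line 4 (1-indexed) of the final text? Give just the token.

Answer: imy

Derivation:
Hunk 1: at line 6 remove [xcwb] add [dzvic,gxw] -> 12 lines: msyxt kvly rqji pbq wukk vua cppb dzvic gxw arcyg urlw ghb
Hunk 2: at line 8 remove [gxw,arcyg,urlw] add [cweq,pdd] -> 11 lines: msyxt kvly rqji pbq wukk vua cppb dzvic cweq pdd ghb
Hunk 3: at line 3 remove [wukk,vua] add [ltnuk] -> 10 lines: msyxt kvly rqji pbq ltnuk cppb dzvic cweq pdd ghb
Hunk 4: at line 1 remove [kvly,rqji,pbq] add [gyhb,fhbii,ynitl] -> 10 lines: msyxt gyhb fhbii ynitl ltnuk cppb dzvic cweq pdd ghb
Hunk 5: at line 2 remove [fhbii,ynitl,ltnuk] add [cqar,imy,drdkh] -> 10 lines: msyxt gyhb cqar imy drdkh cppb dzvic cweq pdd ghb
Hunk 6: at line 4 remove [cppb,dzvic] add [bnx,cysi,jzv] -> 11 lines: msyxt gyhb cqar imy drdkh bnx cysi jzv cweq pdd ghb
Final line 4: imy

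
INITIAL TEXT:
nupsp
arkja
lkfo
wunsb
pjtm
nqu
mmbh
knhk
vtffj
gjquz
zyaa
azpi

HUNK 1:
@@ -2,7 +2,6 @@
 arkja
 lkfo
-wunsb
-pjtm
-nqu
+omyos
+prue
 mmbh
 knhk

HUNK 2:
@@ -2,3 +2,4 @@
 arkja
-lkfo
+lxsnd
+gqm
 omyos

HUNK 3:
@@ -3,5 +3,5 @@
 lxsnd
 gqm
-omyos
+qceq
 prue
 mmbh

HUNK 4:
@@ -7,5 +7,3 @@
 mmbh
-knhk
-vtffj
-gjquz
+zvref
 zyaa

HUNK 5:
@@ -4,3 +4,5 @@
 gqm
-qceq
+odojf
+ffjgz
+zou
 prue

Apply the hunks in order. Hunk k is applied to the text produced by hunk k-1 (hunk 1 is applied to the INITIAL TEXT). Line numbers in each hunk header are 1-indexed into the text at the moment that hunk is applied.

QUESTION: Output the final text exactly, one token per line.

Answer: nupsp
arkja
lxsnd
gqm
odojf
ffjgz
zou
prue
mmbh
zvref
zyaa
azpi

Derivation:
Hunk 1: at line 2 remove [wunsb,pjtm,nqu] add [omyos,prue] -> 11 lines: nupsp arkja lkfo omyos prue mmbh knhk vtffj gjquz zyaa azpi
Hunk 2: at line 2 remove [lkfo] add [lxsnd,gqm] -> 12 lines: nupsp arkja lxsnd gqm omyos prue mmbh knhk vtffj gjquz zyaa azpi
Hunk 3: at line 3 remove [omyos] add [qceq] -> 12 lines: nupsp arkja lxsnd gqm qceq prue mmbh knhk vtffj gjquz zyaa azpi
Hunk 4: at line 7 remove [knhk,vtffj,gjquz] add [zvref] -> 10 lines: nupsp arkja lxsnd gqm qceq prue mmbh zvref zyaa azpi
Hunk 5: at line 4 remove [qceq] add [odojf,ffjgz,zou] -> 12 lines: nupsp arkja lxsnd gqm odojf ffjgz zou prue mmbh zvref zyaa azpi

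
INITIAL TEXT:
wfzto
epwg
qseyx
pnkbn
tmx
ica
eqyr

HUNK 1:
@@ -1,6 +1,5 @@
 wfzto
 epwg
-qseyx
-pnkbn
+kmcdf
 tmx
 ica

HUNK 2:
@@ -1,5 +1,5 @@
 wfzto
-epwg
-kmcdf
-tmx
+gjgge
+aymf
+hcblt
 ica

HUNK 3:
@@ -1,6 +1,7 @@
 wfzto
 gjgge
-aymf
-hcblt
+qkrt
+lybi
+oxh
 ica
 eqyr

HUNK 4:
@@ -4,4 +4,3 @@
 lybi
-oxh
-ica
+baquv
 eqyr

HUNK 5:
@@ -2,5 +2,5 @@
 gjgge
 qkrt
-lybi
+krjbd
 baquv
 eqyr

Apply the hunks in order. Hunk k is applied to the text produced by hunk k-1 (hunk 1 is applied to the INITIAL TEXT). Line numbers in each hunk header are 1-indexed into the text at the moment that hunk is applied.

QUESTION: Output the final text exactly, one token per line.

Answer: wfzto
gjgge
qkrt
krjbd
baquv
eqyr

Derivation:
Hunk 1: at line 1 remove [qseyx,pnkbn] add [kmcdf] -> 6 lines: wfzto epwg kmcdf tmx ica eqyr
Hunk 2: at line 1 remove [epwg,kmcdf,tmx] add [gjgge,aymf,hcblt] -> 6 lines: wfzto gjgge aymf hcblt ica eqyr
Hunk 3: at line 1 remove [aymf,hcblt] add [qkrt,lybi,oxh] -> 7 lines: wfzto gjgge qkrt lybi oxh ica eqyr
Hunk 4: at line 4 remove [oxh,ica] add [baquv] -> 6 lines: wfzto gjgge qkrt lybi baquv eqyr
Hunk 5: at line 2 remove [lybi] add [krjbd] -> 6 lines: wfzto gjgge qkrt krjbd baquv eqyr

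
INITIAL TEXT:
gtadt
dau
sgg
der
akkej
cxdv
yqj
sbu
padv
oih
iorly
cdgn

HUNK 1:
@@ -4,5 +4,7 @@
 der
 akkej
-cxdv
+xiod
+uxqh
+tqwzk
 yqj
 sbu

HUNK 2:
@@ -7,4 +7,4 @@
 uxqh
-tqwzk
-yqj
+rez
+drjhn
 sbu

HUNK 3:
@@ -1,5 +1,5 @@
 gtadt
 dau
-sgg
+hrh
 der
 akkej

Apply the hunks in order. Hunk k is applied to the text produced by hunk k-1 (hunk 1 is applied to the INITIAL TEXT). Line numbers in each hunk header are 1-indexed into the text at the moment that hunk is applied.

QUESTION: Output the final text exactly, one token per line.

Answer: gtadt
dau
hrh
der
akkej
xiod
uxqh
rez
drjhn
sbu
padv
oih
iorly
cdgn

Derivation:
Hunk 1: at line 4 remove [cxdv] add [xiod,uxqh,tqwzk] -> 14 lines: gtadt dau sgg der akkej xiod uxqh tqwzk yqj sbu padv oih iorly cdgn
Hunk 2: at line 7 remove [tqwzk,yqj] add [rez,drjhn] -> 14 lines: gtadt dau sgg der akkej xiod uxqh rez drjhn sbu padv oih iorly cdgn
Hunk 3: at line 1 remove [sgg] add [hrh] -> 14 lines: gtadt dau hrh der akkej xiod uxqh rez drjhn sbu padv oih iorly cdgn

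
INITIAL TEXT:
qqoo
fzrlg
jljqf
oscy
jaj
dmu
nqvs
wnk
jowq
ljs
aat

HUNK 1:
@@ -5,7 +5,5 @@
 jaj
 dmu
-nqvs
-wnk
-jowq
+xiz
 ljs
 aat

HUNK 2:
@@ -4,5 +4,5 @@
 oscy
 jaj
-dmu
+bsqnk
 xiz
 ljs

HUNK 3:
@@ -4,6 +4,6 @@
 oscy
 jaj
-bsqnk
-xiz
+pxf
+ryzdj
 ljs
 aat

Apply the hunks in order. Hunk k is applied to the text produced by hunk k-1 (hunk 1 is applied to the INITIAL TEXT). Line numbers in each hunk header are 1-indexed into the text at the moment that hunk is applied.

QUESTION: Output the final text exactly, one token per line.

Hunk 1: at line 5 remove [nqvs,wnk,jowq] add [xiz] -> 9 lines: qqoo fzrlg jljqf oscy jaj dmu xiz ljs aat
Hunk 2: at line 4 remove [dmu] add [bsqnk] -> 9 lines: qqoo fzrlg jljqf oscy jaj bsqnk xiz ljs aat
Hunk 3: at line 4 remove [bsqnk,xiz] add [pxf,ryzdj] -> 9 lines: qqoo fzrlg jljqf oscy jaj pxf ryzdj ljs aat

Answer: qqoo
fzrlg
jljqf
oscy
jaj
pxf
ryzdj
ljs
aat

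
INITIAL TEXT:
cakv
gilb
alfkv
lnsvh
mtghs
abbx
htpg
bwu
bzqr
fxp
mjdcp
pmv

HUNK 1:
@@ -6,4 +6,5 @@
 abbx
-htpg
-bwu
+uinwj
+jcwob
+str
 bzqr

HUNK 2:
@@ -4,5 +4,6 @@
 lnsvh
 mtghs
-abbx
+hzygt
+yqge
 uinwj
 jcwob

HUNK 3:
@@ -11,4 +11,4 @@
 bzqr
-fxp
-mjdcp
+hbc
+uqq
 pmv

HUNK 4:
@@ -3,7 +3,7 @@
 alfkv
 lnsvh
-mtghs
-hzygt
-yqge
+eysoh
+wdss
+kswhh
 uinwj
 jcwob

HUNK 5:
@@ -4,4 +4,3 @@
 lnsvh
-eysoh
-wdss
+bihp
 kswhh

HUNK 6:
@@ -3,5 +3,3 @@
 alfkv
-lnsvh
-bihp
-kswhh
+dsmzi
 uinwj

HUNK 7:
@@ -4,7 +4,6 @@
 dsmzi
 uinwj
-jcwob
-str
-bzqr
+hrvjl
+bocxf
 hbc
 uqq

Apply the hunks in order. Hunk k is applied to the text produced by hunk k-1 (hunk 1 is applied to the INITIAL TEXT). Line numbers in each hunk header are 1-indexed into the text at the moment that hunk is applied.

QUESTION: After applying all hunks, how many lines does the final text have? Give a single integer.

Answer: 10

Derivation:
Hunk 1: at line 6 remove [htpg,bwu] add [uinwj,jcwob,str] -> 13 lines: cakv gilb alfkv lnsvh mtghs abbx uinwj jcwob str bzqr fxp mjdcp pmv
Hunk 2: at line 4 remove [abbx] add [hzygt,yqge] -> 14 lines: cakv gilb alfkv lnsvh mtghs hzygt yqge uinwj jcwob str bzqr fxp mjdcp pmv
Hunk 3: at line 11 remove [fxp,mjdcp] add [hbc,uqq] -> 14 lines: cakv gilb alfkv lnsvh mtghs hzygt yqge uinwj jcwob str bzqr hbc uqq pmv
Hunk 4: at line 3 remove [mtghs,hzygt,yqge] add [eysoh,wdss,kswhh] -> 14 lines: cakv gilb alfkv lnsvh eysoh wdss kswhh uinwj jcwob str bzqr hbc uqq pmv
Hunk 5: at line 4 remove [eysoh,wdss] add [bihp] -> 13 lines: cakv gilb alfkv lnsvh bihp kswhh uinwj jcwob str bzqr hbc uqq pmv
Hunk 6: at line 3 remove [lnsvh,bihp,kswhh] add [dsmzi] -> 11 lines: cakv gilb alfkv dsmzi uinwj jcwob str bzqr hbc uqq pmv
Hunk 7: at line 4 remove [jcwob,str,bzqr] add [hrvjl,bocxf] -> 10 lines: cakv gilb alfkv dsmzi uinwj hrvjl bocxf hbc uqq pmv
Final line count: 10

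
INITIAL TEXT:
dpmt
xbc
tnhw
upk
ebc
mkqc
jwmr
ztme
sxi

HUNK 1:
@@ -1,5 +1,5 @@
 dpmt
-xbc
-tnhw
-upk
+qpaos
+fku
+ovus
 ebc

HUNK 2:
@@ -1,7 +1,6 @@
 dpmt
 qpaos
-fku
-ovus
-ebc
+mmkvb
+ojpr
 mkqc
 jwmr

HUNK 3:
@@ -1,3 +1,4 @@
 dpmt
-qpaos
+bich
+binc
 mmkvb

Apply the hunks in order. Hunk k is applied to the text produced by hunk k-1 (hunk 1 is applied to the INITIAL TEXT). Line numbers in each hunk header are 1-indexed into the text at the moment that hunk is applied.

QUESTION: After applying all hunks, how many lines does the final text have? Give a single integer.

Hunk 1: at line 1 remove [xbc,tnhw,upk] add [qpaos,fku,ovus] -> 9 lines: dpmt qpaos fku ovus ebc mkqc jwmr ztme sxi
Hunk 2: at line 1 remove [fku,ovus,ebc] add [mmkvb,ojpr] -> 8 lines: dpmt qpaos mmkvb ojpr mkqc jwmr ztme sxi
Hunk 3: at line 1 remove [qpaos] add [bich,binc] -> 9 lines: dpmt bich binc mmkvb ojpr mkqc jwmr ztme sxi
Final line count: 9

Answer: 9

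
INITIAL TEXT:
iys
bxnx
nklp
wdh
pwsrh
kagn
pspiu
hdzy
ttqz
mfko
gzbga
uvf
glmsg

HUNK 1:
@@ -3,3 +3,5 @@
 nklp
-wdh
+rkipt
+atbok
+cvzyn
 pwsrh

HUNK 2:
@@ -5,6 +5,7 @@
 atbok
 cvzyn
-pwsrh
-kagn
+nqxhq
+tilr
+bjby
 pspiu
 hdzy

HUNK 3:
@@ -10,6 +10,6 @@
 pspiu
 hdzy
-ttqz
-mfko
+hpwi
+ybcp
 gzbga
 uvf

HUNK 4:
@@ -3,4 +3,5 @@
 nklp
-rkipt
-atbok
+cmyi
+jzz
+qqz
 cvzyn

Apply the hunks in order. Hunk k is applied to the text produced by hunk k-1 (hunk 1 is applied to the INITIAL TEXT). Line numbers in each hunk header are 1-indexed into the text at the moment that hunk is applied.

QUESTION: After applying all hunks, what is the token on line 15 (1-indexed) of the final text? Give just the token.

Hunk 1: at line 3 remove [wdh] add [rkipt,atbok,cvzyn] -> 15 lines: iys bxnx nklp rkipt atbok cvzyn pwsrh kagn pspiu hdzy ttqz mfko gzbga uvf glmsg
Hunk 2: at line 5 remove [pwsrh,kagn] add [nqxhq,tilr,bjby] -> 16 lines: iys bxnx nklp rkipt atbok cvzyn nqxhq tilr bjby pspiu hdzy ttqz mfko gzbga uvf glmsg
Hunk 3: at line 10 remove [ttqz,mfko] add [hpwi,ybcp] -> 16 lines: iys bxnx nklp rkipt atbok cvzyn nqxhq tilr bjby pspiu hdzy hpwi ybcp gzbga uvf glmsg
Hunk 4: at line 3 remove [rkipt,atbok] add [cmyi,jzz,qqz] -> 17 lines: iys bxnx nklp cmyi jzz qqz cvzyn nqxhq tilr bjby pspiu hdzy hpwi ybcp gzbga uvf glmsg
Final line 15: gzbga

Answer: gzbga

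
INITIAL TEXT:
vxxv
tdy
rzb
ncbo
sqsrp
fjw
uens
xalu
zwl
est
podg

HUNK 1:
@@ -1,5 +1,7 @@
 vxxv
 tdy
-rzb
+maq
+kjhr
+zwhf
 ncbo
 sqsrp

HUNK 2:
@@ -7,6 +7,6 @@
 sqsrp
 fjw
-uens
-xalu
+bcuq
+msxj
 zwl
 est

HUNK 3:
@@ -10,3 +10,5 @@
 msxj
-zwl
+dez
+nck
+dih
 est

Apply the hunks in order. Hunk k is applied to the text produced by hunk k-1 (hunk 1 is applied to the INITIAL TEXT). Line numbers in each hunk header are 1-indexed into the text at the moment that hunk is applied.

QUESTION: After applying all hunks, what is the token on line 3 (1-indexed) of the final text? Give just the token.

Answer: maq

Derivation:
Hunk 1: at line 1 remove [rzb] add [maq,kjhr,zwhf] -> 13 lines: vxxv tdy maq kjhr zwhf ncbo sqsrp fjw uens xalu zwl est podg
Hunk 2: at line 7 remove [uens,xalu] add [bcuq,msxj] -> 13 lines: vxxv tdy maq kjhr zwhf ncbo sqsrp fjw bcuq msxj zwl est podg
Hunk 3: at line 10 remove [zwl] add [dez,nck,dih] -> 15 lines: vxxv tdy maq kjhr zwhf ncbo sqsrp fjw bcuq msxj dez nck dih est podg
Final line 3: maq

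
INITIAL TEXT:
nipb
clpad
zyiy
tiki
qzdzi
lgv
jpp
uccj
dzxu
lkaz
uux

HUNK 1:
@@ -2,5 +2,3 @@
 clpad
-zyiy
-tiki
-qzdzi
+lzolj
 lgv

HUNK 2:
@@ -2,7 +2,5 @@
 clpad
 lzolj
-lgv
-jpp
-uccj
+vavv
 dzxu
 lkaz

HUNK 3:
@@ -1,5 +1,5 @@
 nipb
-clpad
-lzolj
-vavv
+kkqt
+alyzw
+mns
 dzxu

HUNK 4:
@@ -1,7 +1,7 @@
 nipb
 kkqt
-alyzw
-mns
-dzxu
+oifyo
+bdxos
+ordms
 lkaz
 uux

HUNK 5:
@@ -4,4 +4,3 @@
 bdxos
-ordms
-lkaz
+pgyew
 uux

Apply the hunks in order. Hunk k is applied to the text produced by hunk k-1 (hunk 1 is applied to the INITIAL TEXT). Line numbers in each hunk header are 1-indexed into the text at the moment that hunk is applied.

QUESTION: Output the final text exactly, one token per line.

Hunk 1: at line 2 remove [zyiy,tiki,qzdzi] add [lzolj] -> 9 lines: nipb clpad lzolj lgv jpp uccj dzxu lkaz uux
Hunk 2: at line 2 remove [lgv,jpp,uccj] add [vavv] -> 7 lines: nipb clpad lzolj vavv dzxu lkaz uux
Hunk 3: at line 1 remove [clpad,lzolj,vavv] add [kkqt,alyzw,mns] -> 7 lines: nipb kkqt alyzw mns dzxu lkaz uux
Hunk 4: at line 1 remove [alyzw,mns,dzxu] add [oifyo,bdxos,ordms] -> 7 lines: nipb kkqt oifyo bdxos ordms lkaz uux
Hunk 5: at line 4 remove [ordms,lkaz] add [pgyew] -> 6 lines: nipb kkqt oifyo bdxos pgyew uux

Answer: nipb
kkqt
oifyo
bdxos
pgyew
uux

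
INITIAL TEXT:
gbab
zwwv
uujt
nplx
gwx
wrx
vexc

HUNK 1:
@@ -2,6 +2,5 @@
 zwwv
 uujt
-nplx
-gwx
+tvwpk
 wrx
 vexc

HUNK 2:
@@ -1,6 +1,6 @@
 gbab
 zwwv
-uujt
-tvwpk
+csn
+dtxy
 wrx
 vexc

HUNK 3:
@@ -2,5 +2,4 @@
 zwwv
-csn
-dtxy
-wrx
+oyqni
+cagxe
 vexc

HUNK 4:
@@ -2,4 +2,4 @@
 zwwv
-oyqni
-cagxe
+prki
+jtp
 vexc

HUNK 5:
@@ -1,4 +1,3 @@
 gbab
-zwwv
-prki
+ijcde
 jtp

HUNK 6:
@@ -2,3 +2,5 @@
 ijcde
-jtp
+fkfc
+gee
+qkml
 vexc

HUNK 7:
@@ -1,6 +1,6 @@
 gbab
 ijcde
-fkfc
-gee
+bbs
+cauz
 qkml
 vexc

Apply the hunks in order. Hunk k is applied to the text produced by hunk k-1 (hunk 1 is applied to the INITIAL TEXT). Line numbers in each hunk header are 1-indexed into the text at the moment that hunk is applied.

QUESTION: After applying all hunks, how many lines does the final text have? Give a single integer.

Hunk 1: at line 2 remove [nplx,gwx] add [tvwpk] -> 6 lines: gbab zwwv uujt tvwpk wrx vexc
Hunk 2: at line 1 remove [uujt,tvwpk] add [csn,dtxy] -> 6 lines: gbab zwwv csn dtxy wrx vexc
Hunk 3: at line 2 remove [csn,dtxy,wrx] add [oyqni,cagxe] -> 5 lines: gbab zwwv oyqni cagxe vexc
Hunk 4: at line 2 remove [oyqni,cagxe] add [prki,jtp] -> 5 lines: gbab zwwv prki jtp vexc
Hunk 5: at line 1 remove [zwwv,prki] add [ijcde] -> 4 lines: gbab ijcde jtp vexc
Hunk 6: at line 2 remove [jtp] add [fkfc,gee,qkml] -> 6 lines: gbab ijcde fkfc gee qkml vexc
Hunk 7: at line 1 remove [fkfc,gee] add [bbs,cauz] -> 6 lines: gbab ijcde bbs cauz qkml vexc
Final line count: 6

Answer: 6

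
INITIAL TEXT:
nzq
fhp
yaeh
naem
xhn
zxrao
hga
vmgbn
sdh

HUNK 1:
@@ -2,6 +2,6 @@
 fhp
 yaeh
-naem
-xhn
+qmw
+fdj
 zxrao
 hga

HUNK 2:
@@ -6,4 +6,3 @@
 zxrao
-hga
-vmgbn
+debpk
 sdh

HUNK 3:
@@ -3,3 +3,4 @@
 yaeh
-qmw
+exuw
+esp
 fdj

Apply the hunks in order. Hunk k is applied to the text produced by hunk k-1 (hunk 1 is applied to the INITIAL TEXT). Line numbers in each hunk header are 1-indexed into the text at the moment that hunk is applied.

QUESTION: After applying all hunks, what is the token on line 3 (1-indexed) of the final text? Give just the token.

Hunk 1: at line 2 remove [naem,xhn] add [qmw,fdj] -> 9 lines: nzq fhp yaeh qmw fdj zxrao hga vmgbn sdh
Hunk 2: at line 6 remove [hga,vmgbn] add [debpk] -> 8 lines: nzq fhp yaeh qmw fdj zxrao debpk sdh
Hunk 3: at line 3 remove [qmw] add [exuw,esp] -> 9 lines: nzq fhp yaeh exuw esp fdj zxrao debpk sdh
Final line 3: yaeh

Answer: yaeh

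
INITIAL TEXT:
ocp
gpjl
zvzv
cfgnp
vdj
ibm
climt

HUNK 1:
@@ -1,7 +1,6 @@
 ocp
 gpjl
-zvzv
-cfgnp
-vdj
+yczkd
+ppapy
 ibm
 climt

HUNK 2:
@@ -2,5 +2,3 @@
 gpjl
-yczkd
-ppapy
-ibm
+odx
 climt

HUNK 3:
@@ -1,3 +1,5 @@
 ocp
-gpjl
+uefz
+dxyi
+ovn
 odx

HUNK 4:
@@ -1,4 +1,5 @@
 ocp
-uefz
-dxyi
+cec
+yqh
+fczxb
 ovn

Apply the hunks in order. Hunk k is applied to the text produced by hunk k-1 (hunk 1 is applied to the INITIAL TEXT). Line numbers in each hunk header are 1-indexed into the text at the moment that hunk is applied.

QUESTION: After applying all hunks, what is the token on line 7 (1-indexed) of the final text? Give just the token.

Answer: climt

Derivation:
Hunk 1: at line 1 remove [zvzv,cfgnp,vdj] add [yczkd,ppapy] -> 6 lines: ocp gpjl yczkd ppapy ibm climt
Hunk 2: at line 2 remove [yczkd,ppapy,ibm] add [odx] -> 4 lines: ocp gpjl odx climt
Hunk 3: at line 1 remove [gpjl] add [uefz,dxyi,ovn] -> 6 lines: ocp uefz dxyi ovn odx climt
Hunk 4: at line 1 remove [uefz,dxyi] add [cec,yqh,fczxb] -> 7 lines: ocp cec yqh fczxb ovn odx climt
Final line 7: climt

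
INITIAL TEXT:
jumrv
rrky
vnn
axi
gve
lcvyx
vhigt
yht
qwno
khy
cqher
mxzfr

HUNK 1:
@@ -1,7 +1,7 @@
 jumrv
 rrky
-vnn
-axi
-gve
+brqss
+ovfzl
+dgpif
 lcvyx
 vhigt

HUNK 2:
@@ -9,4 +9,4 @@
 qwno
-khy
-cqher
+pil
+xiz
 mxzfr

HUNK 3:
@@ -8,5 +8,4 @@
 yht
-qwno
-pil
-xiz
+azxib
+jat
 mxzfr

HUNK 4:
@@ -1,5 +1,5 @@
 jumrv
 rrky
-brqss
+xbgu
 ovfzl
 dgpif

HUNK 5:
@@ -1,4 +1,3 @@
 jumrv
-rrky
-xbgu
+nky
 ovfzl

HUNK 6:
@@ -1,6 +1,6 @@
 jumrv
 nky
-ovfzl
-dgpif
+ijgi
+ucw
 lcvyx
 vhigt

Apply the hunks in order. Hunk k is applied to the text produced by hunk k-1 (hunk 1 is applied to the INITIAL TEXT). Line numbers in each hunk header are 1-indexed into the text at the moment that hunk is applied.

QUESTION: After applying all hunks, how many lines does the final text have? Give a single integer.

Answer: 10

Derivation:
Hunk 1: at line 1 remove [vnn,axi,gve] add [brqss,ovfzl,dgpif] -> 12 lines: jumrv rrky brqss ovfzl dgpif lcvyx vhigt yht qwno khy cqher mxzfr
Hunk 2: at line 9 remove [khy,cqher] add [pil,xiz] -> 12 lines: jumrv rrky brqss ovfzl dgpif lcvyx vhigt yht qwno pil xiz mxzfr
Hunk 3: at line 8 remove [qwno,pil,xiz] add [azxib,jat] -> 11 lines: jumrv rrky brqss ovfzl dgpif lcvyx vhigt yht azxib jat mxzfr
Hunk 4: at line 1 remove [brqss] add [xbgu] -> 11 lines: jumrv rrky xbgu ovfzl dgpif lcvyx vhigt yht azxib jat mxzfr
Hunk 5: at line 1 remove [rrky,xbgu] add [nky] -> 10 lines: jumrv nky ovfzl dgpif lcvyx vhigt yht azxib jat mxzfr
Hunk 6: at line 1 remove [ovfzl,dgpif] add [ijgi,ucw] -> 10 lines: jumrv nky ijgi ucw lcvyx vhigt yht azxib jat mxzfr
Final line count: 10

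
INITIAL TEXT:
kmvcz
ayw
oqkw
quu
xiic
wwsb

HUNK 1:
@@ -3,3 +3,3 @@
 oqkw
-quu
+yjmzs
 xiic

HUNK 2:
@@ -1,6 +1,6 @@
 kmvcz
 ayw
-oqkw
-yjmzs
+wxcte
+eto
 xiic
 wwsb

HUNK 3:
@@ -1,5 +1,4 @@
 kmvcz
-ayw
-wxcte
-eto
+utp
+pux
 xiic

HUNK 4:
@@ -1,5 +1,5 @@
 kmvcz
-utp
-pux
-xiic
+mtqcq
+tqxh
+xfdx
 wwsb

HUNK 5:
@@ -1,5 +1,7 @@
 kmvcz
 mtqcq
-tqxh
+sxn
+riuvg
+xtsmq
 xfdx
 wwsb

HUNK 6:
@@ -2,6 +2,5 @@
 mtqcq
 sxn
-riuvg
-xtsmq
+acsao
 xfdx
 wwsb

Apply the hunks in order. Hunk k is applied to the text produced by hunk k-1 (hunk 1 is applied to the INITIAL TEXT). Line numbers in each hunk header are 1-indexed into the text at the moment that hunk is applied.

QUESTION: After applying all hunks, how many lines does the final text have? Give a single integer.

Hunk 1: at line 3 remove [quu] add [yjmzs] -> 6 lines: kmvcz ayw oqkw yjmzs xiic wwsb
Hunk 2: at line 1 remove [oqkw,yjmzs] add [wxcte,eto] -> 6 lines: kmvcz ayw wxcte eto xiic wwsb
Hunk 3: at line 1 remove [ayw,wxcte,eto] add [utp,pux] -> 5 lines: kmvcz utp pux xiic wwsb
Hunk 4: at line 1 remove [utp,pux,xiic] add [mtqcq,tqxh,xfdx] -> 5 lines: kmvcz mtqcq tqxh xfdx wwsb
Hunk 5: at line 1 remove [tqxh] add [sxn,riuvg,xtsmq] -> 7 lines: kmvcz mtqcq sxn riuvg xtsmq xfdx wwsb
Hunk 6: at line 2 remove [riuvg,xtsmq] add [acsao] -> 6 lines: kmvcz mtqcq sxn acsao xfdx wwsb
Final line count: 6

Answer: 6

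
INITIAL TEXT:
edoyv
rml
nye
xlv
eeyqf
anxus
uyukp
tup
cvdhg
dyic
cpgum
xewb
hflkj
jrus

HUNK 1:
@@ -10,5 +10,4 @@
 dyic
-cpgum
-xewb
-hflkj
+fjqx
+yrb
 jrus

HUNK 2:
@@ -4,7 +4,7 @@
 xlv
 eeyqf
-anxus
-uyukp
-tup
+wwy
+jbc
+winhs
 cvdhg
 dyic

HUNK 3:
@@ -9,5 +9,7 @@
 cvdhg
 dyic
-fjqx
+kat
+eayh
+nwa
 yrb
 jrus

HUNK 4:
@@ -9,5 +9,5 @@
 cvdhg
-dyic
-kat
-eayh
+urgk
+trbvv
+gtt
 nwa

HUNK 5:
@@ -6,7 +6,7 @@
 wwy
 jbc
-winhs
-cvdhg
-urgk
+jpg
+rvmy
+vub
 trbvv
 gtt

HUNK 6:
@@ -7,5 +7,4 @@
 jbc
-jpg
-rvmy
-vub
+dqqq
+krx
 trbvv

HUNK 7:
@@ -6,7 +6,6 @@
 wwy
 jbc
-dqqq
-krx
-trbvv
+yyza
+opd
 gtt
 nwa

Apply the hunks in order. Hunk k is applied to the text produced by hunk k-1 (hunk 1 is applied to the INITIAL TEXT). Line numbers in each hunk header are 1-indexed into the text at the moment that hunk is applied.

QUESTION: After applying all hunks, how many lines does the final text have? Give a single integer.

Answer: 13

Derivation:
Hunk 1: at line 10 remove [cpgum,xewb,hflkj] add [fjqx,yrb] -> 13 lines: edoyv rml nye xlv eeyqf anxus uyukp tup cvdhg dyic fjqx yrb jrus
Hunk 2: at line 4 remove [anxus,uyukp,tup] add [wwy,jbc,winhs] -> 13 lines: edoyv rml nye xlv eeyqf wwy jbc winhs cvdhg dyic fjqx yrb jrus
Hunk 3: at line 9 remove [fjqx] add [kat,eayh,nwa] -> 15 lines: edoyv rml nye xlv eeyqf wwy jbc winhs cvdhg dyic kat eayh nwa yrb jrus
Hunk 4: at line 9 remove [dyic,kat,eayh] add [urgk,trbvv,gtt] -> 15 lines: edoyv rml nye xlv eeyqf wwy jbc winhs cvdhg urgk trbvv gtt nwa yrb jrus
Hunk 5: at line 6 remove [winhs,cvdhg,urgk] add [jpg,rvmy,vub] -> 15 lines: edoyv rml nye xlv eeyqf wwy jbc jpg rvmy vub trbvv gtt nwa yrb jrus
Hunk 6: at line 7 remove [jpg,rvmy,vub] add [dqqq,krx] -> 14 lines: edoyv rml nye xlv eeyqf wwy jbc dqqq krx trbvv gtt nwa yrb jrus
Hunk 7: at line 6 remove [dqqq,krx,trbvv] add [yyza,opd] -> 13 lines: edoyv rml nye xlv eeyqf wwy jbc yyza opd gtt nwa yrb jrus
Final line count: 13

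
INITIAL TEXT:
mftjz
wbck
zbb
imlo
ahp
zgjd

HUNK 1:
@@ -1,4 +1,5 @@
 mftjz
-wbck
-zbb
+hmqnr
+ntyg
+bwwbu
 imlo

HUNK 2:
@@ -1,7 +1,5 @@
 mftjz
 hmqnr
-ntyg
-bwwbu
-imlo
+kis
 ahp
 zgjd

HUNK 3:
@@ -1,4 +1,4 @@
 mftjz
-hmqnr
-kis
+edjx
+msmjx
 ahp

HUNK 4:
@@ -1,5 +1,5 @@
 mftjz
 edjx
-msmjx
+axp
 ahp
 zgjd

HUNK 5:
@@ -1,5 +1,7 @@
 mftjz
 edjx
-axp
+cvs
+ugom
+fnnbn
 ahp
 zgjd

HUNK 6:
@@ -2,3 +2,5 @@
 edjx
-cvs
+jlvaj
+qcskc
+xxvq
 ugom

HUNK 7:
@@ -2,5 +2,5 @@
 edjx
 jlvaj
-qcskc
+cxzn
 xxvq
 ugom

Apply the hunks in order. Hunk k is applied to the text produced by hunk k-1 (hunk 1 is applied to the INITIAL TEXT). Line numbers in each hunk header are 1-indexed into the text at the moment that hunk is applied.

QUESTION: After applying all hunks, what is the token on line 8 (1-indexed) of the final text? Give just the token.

Answer: ahp

Derivation:
Hunk 1: at line 1 remove [wbck,zbb] add [hmqnr,ntyg,bwwbu] -> 7 lines: mftjz hmqnr ntyg bwwbu imlo ahp zgjd
Hunk 2: at line 1 remove [ntyg,bwwbu,imlo] add [kis] -> 5 lines: mftjz hmqnr kis ahp zgjd
Hunk 3: at line 1 remove [hmqnr,kis] add [edjx,msmjx] -> 5 lines: mftjz edjx msmjx ahp zgjd
Hunk 4: at line 1 remove [msmjx] add [axp] -> 5 lines: mftjz edjx axp ahp zgjd
Hunk 5: at line 1 remove [axp] add [cvs,ugom,fnnbn] -> 7 lines: mftjz edjx cvs ugom fnnbn ahp zgjd
Hunk 6: at line 2 remove [cvs] add [jlvaj,qcskc,xxvq] -> 9 lines: mftjz edjx jlvaj qcskc xxvq ugom fnnbn ahp zgjd
Hunk 7: at line 2 remove [qcskc] add [cxzn] -> 9 lines: mftjz edjx jlvaj cxzn xxvq ugom fnnbn ahp zgjd
Final line 8: ahp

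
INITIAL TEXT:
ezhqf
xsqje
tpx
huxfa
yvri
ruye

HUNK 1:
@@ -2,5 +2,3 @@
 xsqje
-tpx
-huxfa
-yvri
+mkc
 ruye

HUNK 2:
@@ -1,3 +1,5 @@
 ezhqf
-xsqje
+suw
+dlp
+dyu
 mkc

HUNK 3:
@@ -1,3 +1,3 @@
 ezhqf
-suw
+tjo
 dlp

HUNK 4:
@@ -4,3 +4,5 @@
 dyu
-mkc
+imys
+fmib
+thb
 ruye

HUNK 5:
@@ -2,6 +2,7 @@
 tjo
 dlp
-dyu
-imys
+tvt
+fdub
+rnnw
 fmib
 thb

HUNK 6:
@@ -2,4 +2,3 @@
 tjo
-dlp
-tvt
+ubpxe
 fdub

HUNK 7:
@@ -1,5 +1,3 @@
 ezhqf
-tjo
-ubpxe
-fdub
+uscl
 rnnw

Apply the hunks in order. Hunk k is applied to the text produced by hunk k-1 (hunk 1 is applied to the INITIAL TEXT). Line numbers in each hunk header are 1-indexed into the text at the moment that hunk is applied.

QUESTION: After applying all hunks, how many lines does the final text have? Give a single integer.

Hunk 1: at line 2 remove [tpx,huxfa,yvri] add [mkc] -> 4 lines: ezhqf xsqje mkc ruye
Hunk 2: at line 1 remove [xsqje] add [suw,dlp,dyu] -> 6 lines: ezhqf suw dlp dyu mkc ruye
Hunk 3: at line 1 remove [suw] add [tjo] -> 6 lines: ezhqf tjo dlp dyu mkc ruye
Hunk 4: at line 4 remove [mkc] add [imys,fmib,thb] -> 8 lines: ezhqf tjo dlp dyu imys fmib thb ruye
Hunk 5: at line 2 remove [dyu,imys] add [tvt,fdub,rnnw] -> 9 lines: ezhqf tjo dlp tvt fdub rnnw fmib thb ruye
Hunk 6: at line 2 remove [dlp,tvt] add [ubpxe] -> 8 lines: ezhqf tjo ubpxe fdub rnnw fmib thb ruye
Hunk 7: at line 1 remove [tjo,ubpxe,fdub] add [uscl] -> 6 lines: ezhqf uscl rnnw fmib thb ruye
Final line count: 6

Answer: 6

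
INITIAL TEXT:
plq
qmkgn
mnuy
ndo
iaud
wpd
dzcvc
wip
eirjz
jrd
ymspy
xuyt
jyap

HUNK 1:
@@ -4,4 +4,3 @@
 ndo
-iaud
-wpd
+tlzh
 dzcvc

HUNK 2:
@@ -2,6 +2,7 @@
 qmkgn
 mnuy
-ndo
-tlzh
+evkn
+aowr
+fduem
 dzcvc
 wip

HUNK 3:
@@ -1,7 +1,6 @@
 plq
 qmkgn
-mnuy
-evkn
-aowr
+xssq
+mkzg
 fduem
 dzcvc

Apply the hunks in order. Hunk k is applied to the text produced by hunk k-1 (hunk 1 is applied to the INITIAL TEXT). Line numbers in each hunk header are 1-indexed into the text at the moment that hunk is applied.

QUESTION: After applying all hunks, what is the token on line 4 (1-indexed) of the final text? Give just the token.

Hunk 1: at line 4 remove [iaud,wpd] add [tlzh] -> 12 lines: plq qmkgn mnuy ndo tlzh dzcvc wip eirjz jrd ymspy xuyt jyap
Hunk 2: at line 2 remove [ndo,tlzh] add [evkn,aowr,fduem] -> 13 lines: plq qmkgn mnuy evkn aowr fduem dzcvc wip eirjz jrd ymspy xuyt jyap
Hunk 3: at line 1 remove [mnuy,evkn,aowr] add [xssq,mkzg] -> 12 lines: plq qmkgn xssq mkzg fduem dzcvc wip eirjz jrd ymspy xuyt jyap
Final line 4: mkzg

Answer: mkzg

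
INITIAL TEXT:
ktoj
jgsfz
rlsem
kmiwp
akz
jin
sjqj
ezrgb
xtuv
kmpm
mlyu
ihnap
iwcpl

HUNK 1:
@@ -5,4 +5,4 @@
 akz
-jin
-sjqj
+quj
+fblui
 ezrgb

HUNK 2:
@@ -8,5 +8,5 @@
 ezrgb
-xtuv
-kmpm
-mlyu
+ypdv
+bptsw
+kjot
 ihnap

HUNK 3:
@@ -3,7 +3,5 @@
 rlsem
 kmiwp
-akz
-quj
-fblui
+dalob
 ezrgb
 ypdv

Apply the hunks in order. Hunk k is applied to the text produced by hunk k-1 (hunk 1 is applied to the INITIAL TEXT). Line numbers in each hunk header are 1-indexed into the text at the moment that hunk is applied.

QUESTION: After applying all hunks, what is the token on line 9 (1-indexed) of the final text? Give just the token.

Hunk 1: at line 5 remove [jin,sjqj] add [quj,fblui] -> 13 lines: ktoj jgsfz rlsem kmiwp akz quj fblui ezrgb xtuv kmpm mlyu ihnap iwcpl
Hunk 2: at line 8 remove [xtuv,kmpm,mlyu] add [ypdv,bptsw,kjot] -> 13 lines: ktoj jgsfz rlsem kmiwp akz quj fblui ezrgb ypdv bptsw kjot ihnap iwcpl
Hunk 3: at line 3 remove [akz,quj,fblui] add [dalob] -> 11 lines: ktoj jgsfz rlsem kmiwp dalob ezrgb ypdv bptsw kjot ihnap iwcpl
Final line 9: kjot

Answer: kjot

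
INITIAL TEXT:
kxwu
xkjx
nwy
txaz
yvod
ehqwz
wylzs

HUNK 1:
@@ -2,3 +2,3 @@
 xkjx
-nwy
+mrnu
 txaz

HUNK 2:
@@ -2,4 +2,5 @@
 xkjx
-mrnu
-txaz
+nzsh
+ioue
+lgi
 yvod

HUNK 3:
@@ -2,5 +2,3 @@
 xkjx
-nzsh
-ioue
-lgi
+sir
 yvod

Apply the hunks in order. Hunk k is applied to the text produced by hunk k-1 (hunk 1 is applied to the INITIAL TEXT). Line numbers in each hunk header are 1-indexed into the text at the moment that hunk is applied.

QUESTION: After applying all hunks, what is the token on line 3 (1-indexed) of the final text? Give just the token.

Answer: sir

Derivation:
Hunk 1: at line 2 remove [nwy] add [mrnu] -> 7 lines: kxwu xkjx mrnu txaz yvod ehqwz wylzs
Hunk 2: at line 2 remove [mrnu,txaz] add [nzsh,ioue,lgi] -> 8 lines: kxwu xkjx nzsh ioue lgi yvod ehqwz wylzs
Hunk 3: at line 2 remove [nzsh,ioue,lgi] add [sir] -> 6 lines: kxwu xkjx sir yvod ehqwz wylzs
Final line 3: sir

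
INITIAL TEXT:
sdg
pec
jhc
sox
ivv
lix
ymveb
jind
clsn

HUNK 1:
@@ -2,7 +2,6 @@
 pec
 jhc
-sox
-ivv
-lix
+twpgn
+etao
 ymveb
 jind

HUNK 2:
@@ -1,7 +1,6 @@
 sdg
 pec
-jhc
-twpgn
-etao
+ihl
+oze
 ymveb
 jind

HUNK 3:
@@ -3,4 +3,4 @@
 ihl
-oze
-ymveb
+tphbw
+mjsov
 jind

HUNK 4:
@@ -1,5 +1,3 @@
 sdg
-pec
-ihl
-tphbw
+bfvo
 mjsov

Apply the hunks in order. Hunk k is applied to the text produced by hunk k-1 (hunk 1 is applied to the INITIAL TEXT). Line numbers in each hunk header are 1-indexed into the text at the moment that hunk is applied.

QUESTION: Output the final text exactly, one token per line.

Hunk 1: at line 2 remove [sox,ivv,lix] add [twpgn,etao] -> 8 lines: sdg pec jhc twpgn etao ymveb jind clsn
Hunk 2: at line 1 remove [jhc,twpgn,etao] add [ihl,oze] -> 7 lines: sdg pec ihl oze ymveb jind clsn
Hunk 3: at line 3 remove [oze,ymveb] add [tphbw,mjsov] -> 7 lines: sdg pec ihl tphbw mjsov jind clsn
Hunk 4: at line 1 remove [pec,ihl,tphbw] add [bfvo] -> 5 lines: sdg bfvo mjsov jind clsn

Answer: sdg
bfvo
mjsov
jind
clsn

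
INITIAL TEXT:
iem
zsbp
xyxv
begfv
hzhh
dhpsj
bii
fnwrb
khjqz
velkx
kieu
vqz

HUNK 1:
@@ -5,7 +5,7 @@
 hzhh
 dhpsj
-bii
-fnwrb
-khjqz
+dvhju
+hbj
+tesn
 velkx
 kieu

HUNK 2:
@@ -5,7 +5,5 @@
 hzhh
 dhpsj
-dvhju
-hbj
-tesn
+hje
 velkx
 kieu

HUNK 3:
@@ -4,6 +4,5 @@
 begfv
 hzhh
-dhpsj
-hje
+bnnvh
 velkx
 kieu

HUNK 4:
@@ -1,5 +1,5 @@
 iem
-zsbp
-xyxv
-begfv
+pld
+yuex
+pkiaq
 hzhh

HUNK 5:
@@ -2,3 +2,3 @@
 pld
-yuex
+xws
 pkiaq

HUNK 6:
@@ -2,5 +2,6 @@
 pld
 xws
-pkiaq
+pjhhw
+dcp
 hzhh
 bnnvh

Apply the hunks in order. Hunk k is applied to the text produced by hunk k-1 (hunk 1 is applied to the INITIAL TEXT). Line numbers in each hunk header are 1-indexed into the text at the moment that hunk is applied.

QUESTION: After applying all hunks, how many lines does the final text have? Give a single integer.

Hunk 1: at line 5 remove [bii,fnwrb,khjqz] add [dvhju,hbj,tesn] -> 12 lines: iem zsbp xyxv begfv hzhh dhpsj dvhju hbj tesn velkx kieu vqz
Hunk 2: at line 5 remove [dvhju,hbj,tesn] add [hje] -> 10 lines: iem zsbp xyxv begfv hzhh dhpsj hje velkx kieu vqz
Hunk 3: at line 4 remove [dhpsj,hje] add [bnnvh] -> 9 lines: iem zsbp xyxv begfv hzhh bnnvh velkx kieu vqz
Hunk 4: at line 1 remove [zsbp,xyxv,begfv] add [pld,yuex,pkiaq] -> 9 lines: iem pld yuex pkiaq hzhh bnnvh velkx kieu vqz
Hunk 5: at line 2 remove [yuex] add [xws] -> 9 lines: iem pld xws pkiaq hzhh bnnvh velkx kieu vqz
Hunk 6: at line 2 remove [pkiaq] add [pjhhw,dcp] -> 10 lines: iem pld xws pjhhw dcp hzhh bnnvh velkx kieu vqz
Final line count: 10

Answer: 10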